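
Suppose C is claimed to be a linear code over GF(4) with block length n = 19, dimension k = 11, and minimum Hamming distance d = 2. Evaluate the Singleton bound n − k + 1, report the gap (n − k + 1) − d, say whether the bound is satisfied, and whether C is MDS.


Singleton RHS = n − k + 1 = 9, slack = 7, bound satisfied, not MDS.

Singleton bound: d ≤ n − k + 1.
Here n = 19, k = 11, so n − k + 1 = 9.
Given d = 2, check d ≤ 9: YES.
Slack = (n − k + 1) − d = 7.
The code is NOT MDS (slack = 7 > 0).
Description: the claimed parameters are [19, 11, 2]_4; such a code would be non-MDS.


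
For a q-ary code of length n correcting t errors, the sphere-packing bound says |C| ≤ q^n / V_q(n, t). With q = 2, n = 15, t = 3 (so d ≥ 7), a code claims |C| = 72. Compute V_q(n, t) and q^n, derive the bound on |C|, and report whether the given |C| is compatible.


V_q(n, t) = 576, q^n = 32768, Hamming bound = 56, |C| = 72 > bound (violated).

Step 1: Compute V_q(n, t) = Σ_{j=0}^3 C(n, j) (q−1)^j.
  j = 0: C(15,0)·(1)^0 = 1·1 = 1.
  j = 1: C(15,1)·(1)^1 = 15·1 = 15.
  j = 2: C(15,2)·(1)^2 = 105·1 = 105.
  j = 3: C(15,3)·(1)^3 = 455·1 = 455.
  V_q(n, t) = 1 + 15 + 105 + 455 = 576.
Step 2: q^n = 2^15 = 32768.
Step 3: Hamming bound ⌊q^n / V_q(n,t)⌋ = ⌊32768/576⌋ = 56.
Step 4: Compare |C| = 72 to 56: violated.
The claimed |C| lies above the Hamming bound, so no 2-ary code of length 15 with d ≥ 7 can have 72 codewords.


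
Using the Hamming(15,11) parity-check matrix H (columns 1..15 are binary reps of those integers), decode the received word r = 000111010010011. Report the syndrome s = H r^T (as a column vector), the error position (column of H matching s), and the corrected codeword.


s = (0, 1, 0, 1)^T, error position = 5, corrected codeword c = 000101010010011

Compute s = H r^T mod 2 one row at a time:
  s_1 = 1 + 0 + 0 + 1 + 0 + 0 + 1 + 1 = 4 ≡ 0 (mod 2).
  s_2 = 1 + 1 + 1 + 0 + 0 + 0 + 1 + 1 = 5 ≡ 1 (mod 2).
  s_3 = 0 + 0 + 1 + 0 + 0 + 1 + 1 + 1 = 4 ≡ 0 (mod 2).
  s_4 = 0 + 0 + 1 + 0 + 0 + 1 + 0 + 1 = 3 ≡ 1 (mod 2).
s = (0, 1, 0, 1)^T — this equals column 5 of H (binary 0101), so error is at position 5.
Correct: flip bit 5 of r = 000111010010011 to get c = 000101010010011.


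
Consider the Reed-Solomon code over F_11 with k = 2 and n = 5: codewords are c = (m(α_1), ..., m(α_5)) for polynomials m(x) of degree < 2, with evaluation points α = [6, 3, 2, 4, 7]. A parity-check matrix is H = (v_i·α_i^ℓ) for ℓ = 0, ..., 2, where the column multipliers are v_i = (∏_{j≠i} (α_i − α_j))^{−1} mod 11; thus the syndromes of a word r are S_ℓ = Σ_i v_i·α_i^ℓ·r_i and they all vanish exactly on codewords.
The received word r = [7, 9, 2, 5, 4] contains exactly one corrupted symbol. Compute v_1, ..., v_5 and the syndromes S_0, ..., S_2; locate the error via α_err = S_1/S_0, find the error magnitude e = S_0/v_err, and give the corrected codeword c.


S = (6, 3, 7), error at position 1, error magnitude e = 10, c = [8, 9, 2, 5, 4].

Step 1: column multipliers v_i = (∏_{j≠i}(α_i − α_j))^{−1} mod 11.
  i = 1 (α = 6): (6−3)(6−2)(6−4)(6−7) = 3·4·2·(−1) = −24 ≡ 9, so v_1 = 9^{−1} = 5 (mod 11).
  i = 2 (α = 3): (3−6)(3−2)(3−4)(3−7) = (−3)·1·(−1)·(−4) = −12 ≡ 10, so v_2 = 10^{−1} = 10 (mod 11).
  i = 3 (α = 2): (2−6)(2−3)(2−4)(2−7) = (−4)·(−1)·(−2)·(−5) = 40 ≡ 7, so v_3 = 7^{−1} = 8 (mod 11).
  i = 4 (α = 4): (4−6)(4−3)(4−2)(4−7) = (−2)·1·2·(−3) = 12 ≡ 1, so v_4 = 1^{−1} = 1 (mod 11).
  i = 5 (α = 7): (7−6)(7−3)(7−2)(7−4) = 1·4·5·3 = 60 ≡ 5, so v_5 = 5^{−1} = 9 (mod 11).
  v = [5, 10, 8, 1, 9].
Step 2: syndromes of r = [7, 9, 2, 5, 4] (all sums mod 11).
  S_0 = Σ v_i r_i = 5·7 + 10·9 + 8·2 + 1·5 + 9·4 = 182 ≡ 6.
  S_1 = Σ v_i α_i r_i = 5·6·7 + 10·3·9 + 8·2·2 + 1·4·5 + 9·7·4 = 784 ≡ 3.
  α_i^2 mod 11 = [3, 9, 4, 5, 5].
  S_2 = Σ v_i α_i^2 r_i = 5·3·7 + 10·9·9 + 8·4·2 + 1·5·5 + 9·5·4 = 1184 ≡ 7.
  S = (6, 3, 7) ≠ 0, so r is not a codeword (an error is present).
Step 3: locate the error. For a single error e at position i, S_ℓ = v_i·e·α_i^ℓ, so α_err = S_1/S_0.
  S_0^{−1} = 6^{−1} = 2 (mod 11), so α_err = 3·2 = 6 ≡ 6 = α_1. Error position i = 1.
  Consistency check: S_2/S_1 = 7·4 = 28 ≡ 6 = α_err ✓ (single-error assumption holds).
Step 4: error magnitude e = S_0/v_1 = S_0·∏_{j≠1}(α_1 − α_j) = 6·9 = 54 ≡ 10 (mod 11).
Step 5: correct position 1: c_1 = r_1 − e = 7 − 10 ≡ 8 (mod 11). Hence c = [8, 9, 2, 5, 4].
  Check: interpolating c through the α_i gives m(x) = 10 + 7·x (degree < 2) with m(α_i) = c_i for every i, so c is indeed a codeword.


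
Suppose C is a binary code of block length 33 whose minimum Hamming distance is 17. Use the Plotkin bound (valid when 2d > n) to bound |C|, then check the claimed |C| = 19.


Plotkin bound M ≤ 34; given |C| = 19 ≤ bound (satisfied).

Check applicability: 2d = 34, n = 33.
2d − n = 1 > 0, so Plotkin applies.
Compute d/(2d−n) = 17/1 ≈ 17.0000.
⌊d/(2d−n)⌋ = 17.
Plotkin bound: M ≤ 2·17 = 34.
Given |C| = 19, check: satisfied.
This |C| is below the Plotkin bound.


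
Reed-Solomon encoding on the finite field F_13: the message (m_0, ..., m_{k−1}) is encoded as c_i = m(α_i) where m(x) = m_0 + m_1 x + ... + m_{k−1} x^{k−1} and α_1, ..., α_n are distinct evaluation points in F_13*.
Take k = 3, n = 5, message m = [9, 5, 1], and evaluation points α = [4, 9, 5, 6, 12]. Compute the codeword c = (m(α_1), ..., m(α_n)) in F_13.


c = [6, 5, 7, 10, 5]

Message polynomial: m(x) = 9 + 5·x + 1·x^2 (mod 13).
For each evaluation point α_i, compute m(α_i) mod 13:
  α_1 = 4: Horner steps 1 → 9 → 6, so m(4) = 6.
  α_2 = 9: Horner steps 1 → 1 → 5, so m(9) = 5.
  α_3 = 5: Horner steps 1 → 10 → 7, so m(5) = 7.
  α_4 = 6: Horner steps 1 → 11 → 10, so m(6) = 10.
  α_5 = 12: Horner steps 1 → 4 → 5, so m(12) = 5.
Codeword c = [6, 5, 7, 10, 5] ∈ F_13^5.


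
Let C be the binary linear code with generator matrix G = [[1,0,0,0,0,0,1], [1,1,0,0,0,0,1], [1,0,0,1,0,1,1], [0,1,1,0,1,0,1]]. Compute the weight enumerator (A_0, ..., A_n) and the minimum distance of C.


Weight distribution: A_0 = 1, A_1 = 1, A_2 = 2, A_3 = 4, A_4 = 3, A_5 = 3, A_6 = 2. Minimum distance d = 1.

Enumerate all 2^4 = 16 messages m ∈ F_2^4.
For each, compute codeword c = mG in F_2^7, then tally its weight.
  m = 0000 → c = 0000000, weight = 0.
  m = 1000 → c = 1000001, weight = 2.
  m = 0100 → c = 1100001, weight = 3.
  m = 1100 → c = 0100000, weight = 1.
  m = 0010 → c = 1001011, weight = 4.
  m = 1010 → c = 0001010, weight = 2.
  m = 0110 → c = 0101010, weight = 3.
  m = 1110 → c = 1101011, weight = 5.
  m = 0001 → c = 0110101, weight = 4.
  m = 1001 → c = 1110100, weight = 4.
  m = 0101 → c = 1010100, weight = 3.
  m = 1101 → c = 0010101, weight = 3.
  m = 0011 → c = 1111110, weight = 6.
  m = 1011 → c = 0111111, weight = 6.
  m = 0111 → c = 0011111, weight = 5.
  m = 1111 → c = 1011110, weight = 5.
Tally weights:
  weight 0: 1 codewords.
  weight 1: 1 codewords.
  weight 2: 2 codewords.
  weight 3: 4 codewords.
  weight 4: 3 codewords.
  weight 5: 3 codewords.
  weight 6: 2 codewords.
Minimum distance d = smallest w > 0 with A_w > 0 = 1.
Sanity: Σ A_w = 16 = 2^4 = 16 ✓.


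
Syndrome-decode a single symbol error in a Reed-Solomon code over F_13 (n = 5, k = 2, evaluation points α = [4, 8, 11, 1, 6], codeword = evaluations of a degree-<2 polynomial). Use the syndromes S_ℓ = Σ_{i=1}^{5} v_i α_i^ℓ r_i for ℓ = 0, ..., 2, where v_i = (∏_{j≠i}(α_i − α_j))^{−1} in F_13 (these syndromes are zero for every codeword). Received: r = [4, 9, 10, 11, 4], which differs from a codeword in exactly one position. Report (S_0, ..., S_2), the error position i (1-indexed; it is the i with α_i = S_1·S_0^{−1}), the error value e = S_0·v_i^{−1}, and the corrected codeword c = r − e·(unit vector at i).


S = (5, 7, 2), error at position 1, error magnitude e = 5, c = [12, 9, 10, 11, 4].

Step 1: column multipliers v_i = (∏_{j≠i}(α_i − α_j))^{−1} mod 13.
  i = 1 (α = 4): (4−8)(4−11)(4−1)(4−6) = (−4)·(−7)·3·(−2) = −168 ≡ 1, so v_1 = 1^{−1} = 1 (mod 13).
  i = 2 (α = 8): (8−4)(8−11)(8−1)(8−6) = 4·(−3)·7·2 = −168 ≡ 1, so v_2 = 1^{−1} = 1 (mod 13).
  i = 3 (α = 11): (11−4)(11−8)(11−1)(11−6) = 7·3·10·5 = 1050 ≡ 10, so v_3 = 10^{−1} = 4 (mod 13).
  i = 4 (α = 1): (1−4)(1−8)(1−11)(1−6) = (−3)·(−7)·(−10)·(−5) = 1050 ≡ 10, so v_4 = 10^{−1} = 4 (mod 13).
  i = 5 (α = 6): (6−4)(6−8)(6−11)(6−1) = 2·(−2)·(−5)·5 = 100 ≡ 9, so v_5 = 9^{−1} = 3 (mod 13).
  v = [1, 1, 4, 4, 3].
Step 2: syndromes of r = [4, 9, 10, 11, 4] (all sums mod 13).
  S_0 = Σ v_i r_i = 1·4 + 1·9 + 4·10 + 4·11 + 3·4 = 109 ≡ 5.
  S_1 = Σ v_i α_i r_i = 1·4·4 + 1·8·9 + 4·11·10 + 4·1·11 + 3·6·4 = 644 ≡ 7.
  α_i^2 mod 13 = [3, 12, 4, 1, 10].
  S_2 = Σ v_i α_i^2 r_i = 1·3·4 + 1·12·9 + 4·4·10 + 4·1·11 + 3·10·4 = 444 ≡ 2.
  S = (5, 7, 2) ≠ 0, so r is not a codeword (an error is present).
Step 3: locate the error. For a single error e at position i, S_ℓ = v_i·e·α_i^ℓ, so α_err = S_1/S_0.
  S_0^{−1} = 5^{−1} = 8 (mod 13), so α_err = 7·8 = 56 ≡ 4 = α_1. Error position i = 1.
  Consistency check: S_2/S_1 = 2·2 = 4 ≡ 4 = α_err ✓ (single-error assumption holds).
Step 4: error magnitude e = S_0/v_1 = S_0·∏_{j≠1}(α_1 − α_j) = 5·1 = 5 ≡ 5 (mod 13).
Step 5: correct position 1: c_1 = r_1 − e = 4 − 5 ≡ 12 (mod 13). Hence c = [12, 9, 10, 11, 4].
  Check: interpolating c through the α_i gives m(x) = 2 + 9·x (degree < 2) with m(α_i) = c_i for every i, so c is indeed a codeword.


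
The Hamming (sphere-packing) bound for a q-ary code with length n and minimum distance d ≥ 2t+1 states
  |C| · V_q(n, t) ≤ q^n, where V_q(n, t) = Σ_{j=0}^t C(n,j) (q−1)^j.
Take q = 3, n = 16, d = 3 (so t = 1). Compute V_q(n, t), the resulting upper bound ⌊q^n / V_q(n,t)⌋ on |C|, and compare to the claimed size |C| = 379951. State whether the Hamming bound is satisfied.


V_q(n, t) = 33, q^n = 43046721, Hamming bound = 1304446, |C| = 379951 ≤ bound (satisfied).

Step 1: Compute V_q(n, t) = Σ_{j=0}^1 C(n, j) (q−1)^j.
  j = 0: C(16,0)·(2)^0 = 1·1 = 1.
  j = 1: C(16,1)·(2)^1 = 16·2 = 32.
  V_q(n, t) = 1 + 32 = 33.
Step 2: q^n = 3^16 = 43046721.
Step 3: Hamming bound ⌊q^n / V_q(n,t)⌋ = ⌊43046721/33⌋ = 1304446.
Step 4: Compare |C| = 379951 to 1304446: satisfied.
The claimed |C| lies below the Hamming bound.


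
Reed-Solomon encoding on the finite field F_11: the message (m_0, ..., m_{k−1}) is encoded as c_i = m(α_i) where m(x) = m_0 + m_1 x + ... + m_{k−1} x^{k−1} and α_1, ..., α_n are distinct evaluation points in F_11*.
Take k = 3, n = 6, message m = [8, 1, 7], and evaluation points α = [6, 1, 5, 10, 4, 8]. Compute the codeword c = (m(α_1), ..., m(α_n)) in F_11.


c = [2, 5, 1, 3, 3, 2]

Message polynomial: m(x) = 8 + 1·x + 7·x^2 (mod 11).
For each evaluation point α_i, compute m(α_i) mod 11:
  α_1 = 6: Horner steps 7 → 10 → 2, so m(6) = 2.
  α_2 = 1: Horner steps 7 → 8 → 5, so m(1) = 5.
  α_3 = 5: Horner steps 7 → 3 → 1, so m(5) = 1.
  α_4 = 10: Horner steps 7 → 5 → 3, so m(10) = 3.
  α_5 = 4: Horner steps 7 → 7 → 3, so m(4) = 3.
  α_6 = 8: Horner steps 7 → 2 → 2, so m(8) = 2.
Codeword c = [2, 5, 1, 3, 3, 2] ∈ F_11^6.


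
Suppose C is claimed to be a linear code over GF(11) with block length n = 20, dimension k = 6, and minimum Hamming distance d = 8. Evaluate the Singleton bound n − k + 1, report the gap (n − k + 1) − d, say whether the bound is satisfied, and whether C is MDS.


Singleton RHS = n − k + 1 = 15, slack = 7, bound satisfied, not MDS.

Singleton bound: d ≤ n − k + 1.
Here n = 20, k = 6, so n − k + 1 = 15.
Given d = 8, check d ≤ 15: YES.
Slack = (n − k + 1) − d = 7.
The code is NOT MDS (slack = 7 > 0).
Description: the claimed parameters are [20, 6, 8]_11; such a code would be non-MDS.


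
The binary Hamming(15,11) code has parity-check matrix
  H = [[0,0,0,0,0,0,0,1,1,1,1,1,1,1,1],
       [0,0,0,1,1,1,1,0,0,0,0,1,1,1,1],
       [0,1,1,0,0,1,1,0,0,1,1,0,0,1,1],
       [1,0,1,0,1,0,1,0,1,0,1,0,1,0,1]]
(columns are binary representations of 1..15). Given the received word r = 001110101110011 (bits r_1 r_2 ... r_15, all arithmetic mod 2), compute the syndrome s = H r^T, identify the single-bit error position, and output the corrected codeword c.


s = (1, 1, 0, 0)^T, error position = 12, corrected codeword c = 001110101111011

Compute s = H r^T mod 2 one row at a time:
  s_1 = 0 + 1 + 1 + 1 + 0 + 0 + 1 + 1 = 5 ≡ 1 (mod 2).
  s_2 = 1 + 1 + 0 + 1 + 0 + 0 + 1 + 1 = 5 ≡ 1 (mod 2).
  s_3 = 0 + 1 + 0 + 1 + 1 + 1 + 1 + 1 = 6 ≡ 0 (mod 2).
  s_4 = 0 + 1 + 1 + 1 + 1 + 1 + 0 + 1 = 6 ≡ 0 (mod 2).
s = (1, 1, 0, 0)^T — this equals column 12 of H (binary 1100), so error is at position 12.
Correct: flip bit 12 of r = 001110101110011 to get c = 001110101111011.


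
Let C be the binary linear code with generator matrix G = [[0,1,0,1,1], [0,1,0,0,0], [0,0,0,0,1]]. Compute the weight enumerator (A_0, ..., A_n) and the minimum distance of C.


Weight distribution: A_0 = 1, A_1 = 3, A_2 = 3, A_3 = 1. Minimum distance d = 1.

Enumerate all 2^3 = 8 messages m ∈ F_2^3.
For each, compute codeword c = mG in F_2^5, then tally its weight.
  m = 000 → c = 00000, weight = 0.
  m = 100 → c = 01011, weight = 3.
  m = 010 → c = 01000, weight = 1.
  m = 110 → c = 00011, weight = 2.
  m = 001 → c = 00001, weight = 1.
  m = 101 → c = 01010, weight = 2.
  m = 011 → c = 01001, weight = 2.
  m = 111 → c = 00010, weight = 1.
Tally weights:
  weight 0: 1 codewords.
  weight 1: 3 codewords.
  weight 2: 3 codewords.
  weight 3: 1 codewords.
Minimum distance d = smallest w > 0 with A_w > 0 = 1.
Sanity: Σ A_w = 8 = 2^3 = 8 ✓.


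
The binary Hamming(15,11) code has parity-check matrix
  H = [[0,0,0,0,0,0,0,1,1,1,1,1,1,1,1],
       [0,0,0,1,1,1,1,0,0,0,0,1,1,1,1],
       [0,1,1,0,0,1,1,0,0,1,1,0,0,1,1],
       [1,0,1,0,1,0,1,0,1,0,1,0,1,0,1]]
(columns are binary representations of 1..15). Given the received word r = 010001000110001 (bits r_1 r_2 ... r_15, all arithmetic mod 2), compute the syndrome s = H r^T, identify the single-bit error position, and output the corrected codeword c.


s = (1, 0, 1, 0)^T, error position = 10, corrected codeword c = 010001000010001

Compute s = H r^T mod 2 one row at a time:
  s_1 = 0 + 0 + 1 + 1 + 0 + 0 + 0 + 1 = 3 ≡ 1 (mod 2).
  s_2 = 0 + 0 + 1 + 0 + 0 + 0 + 0 + 1 = 2 ≡ 0 (mod 2).
  s_3 = 1 + 0 + 1 + 0 + 1 + 1 + 0 + 1 = 5 ≡ 1 (mod 2).
  s_4 = 0 + 0 + 0 + 0 + 0 + 1 + 0 + 1 = 2 ≡ 0 (mod 2).
s = (1, 0, 1, 0)^T — this equals column 10 of H (binary 1010), so error is at position 10.
Correct: flip bit 10 of r = 010001000110001 to get c = 010001000010001.


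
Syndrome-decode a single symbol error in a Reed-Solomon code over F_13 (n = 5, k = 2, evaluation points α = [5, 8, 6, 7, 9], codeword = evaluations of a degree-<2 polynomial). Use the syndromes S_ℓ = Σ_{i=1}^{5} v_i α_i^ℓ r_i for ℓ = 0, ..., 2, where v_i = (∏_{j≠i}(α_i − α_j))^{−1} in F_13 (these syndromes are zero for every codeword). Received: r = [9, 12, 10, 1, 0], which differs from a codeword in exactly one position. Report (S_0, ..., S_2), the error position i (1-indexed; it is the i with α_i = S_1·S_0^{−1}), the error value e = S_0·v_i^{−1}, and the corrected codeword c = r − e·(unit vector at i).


S = (4, 2, 1), error at position 4, error magnitude e = 3, c = [9, 12, 10, 11, 0].

Step 1: column multipliers v_i = (∏_{j≠i}(α_i − α_j))^{−1} mod 13.
  i = 1 (α = 5): (5−8)(5−6)(5−7)(5−9) = (−3)·(−1)·(−2)·(−4) = 24 ≡ 11, so v_1 = 11^{−1} = 6 (mod 13).
  i = 2 (α = 8): (8−5)(8−6)(8−7)(8−9) = 3·2·1·(−1) = −6 ≡ 7, so v_2 = 7^{−1} = 2 (mod 13).
  i = 3 (α = 6): (6−5)(6−8)(6−7)(6−9) = 1·(−2)·(−1)·(−3) = −6 ≡ 7, so v_3 = 7^{−1} = 2 (mod 13).
  i = 4 (α = 7): (7−5)(7−8)(7−6)(7−9) = 2·(−1)·1·(−2) = 4 ≡ 4, so v_4 = 4^{−1} = 10 (mod 13).
  i = 5 (α = 9): (9−5)(9−8)(9−6)(9−7) = 4·1·3·2 = 24 ≡ 11, so v_5 = 11^{−1} = 6 (mod 13).
  v = [6, 2, 2, 10, 6].
Step 2: syndromes of r = [9, 12, 10, 1, 0] (all sums mod 13).
  S_0 = Σ v_i r_i = 6·9 + 2·12 + 2·10 + 10·1 + 6·0 = 108 ≡ 4.
  S_1 = Σ v_i α_i r_i = 6·5·9 + 2·8·12 + 2·6·10 + 10·7·1 + 6·9·0 = 652 ≡ 2.
  α_i^2 mod 13 = [12, 12, 10, 10, 3].
  S_2 = Σ v_i α_i^2 r_i = 6·12·9 + 2·12·12 + 2·10·10 + 10·10·1 + 6·3·0 = 1236 ≡ 1.
  S = (4, 2, 1) ≠ 0, so r is not a codeword (an error is present).
Step 3: locate the error. For a single error e at position i, S_ℓ = v_i·e·α_i^ℓ, so α_err = S_1/S_0.
  S_0^{−1} = 4^{−1} = 10 (mod 13), so α_err = 2·10 = 20 ≡ 7 = α_4. Error position i = 4.
  Consistency check: S_2/S_1 = 1·7 = 7 ≡ 7 = α_err ✓ (single-error assumption holds).
Step 4: error magnitude e = S_0/v_4 = S_0·∏_{j≠4}(α_4 − α_j) = 4·4 = 16 ≡ 3 (mod 13).
Step 5: correct position 4: c_4 = r_4 − e = 1 − 3 ≡ 11 (mod 13). Hence c = [9, 12, 10, 11, 0].
  Check: interpolating c through the α_i gives m(x) = 4 + 1·x (degree < 2) with m(α_i) = c_i for every i, so c is indeed a codeword.


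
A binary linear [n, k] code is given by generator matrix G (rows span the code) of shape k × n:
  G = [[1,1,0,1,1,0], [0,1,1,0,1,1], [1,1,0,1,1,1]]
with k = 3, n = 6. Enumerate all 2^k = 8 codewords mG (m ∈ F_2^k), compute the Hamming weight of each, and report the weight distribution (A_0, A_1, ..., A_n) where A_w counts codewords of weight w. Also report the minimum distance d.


Weight distribution: A_0 = 1, A_1 = 1, A_3 = 2, A_4 = 3, A_5 = 1. Minimum distance d = 1.

Enumerate all 2^3 = 8 messages m ∈ F_2^3.
For each, compute codeword c = mG in F_2^6, then tally its weight.
  m = 000 → c = 000000, weight = 0.
  m = 100 → c = 110110, weight = 4.
  m = 010 → c = 011011, weight = 4.
  m = 110 → c = 101101, weight = 4.
  m = 001 → c = 110111, weight = 5.
  m = 101 → c = 000001, weight = 1.
  m = 011 → c = 101100, weight = 3.
  m = 111 → c = 011010, weight = 3.
Tally weights:
  weight 0: 1 codewords.
  weight 1: 1 codewords.
  weight 3: 2 codewords.
  weight 4: 3 codewords.
  weight 5: 1 codewords.
Minimum distance d = smallest w > 0 with A_w > 0 = 1.
Sanity: Σ A_w = 8 = 2^3 = 8 ✓.


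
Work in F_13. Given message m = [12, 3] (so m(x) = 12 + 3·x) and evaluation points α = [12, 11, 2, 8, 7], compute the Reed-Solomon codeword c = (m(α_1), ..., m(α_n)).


c = [9, 6, 5, 10, 7]

Message polynomial: m(x) = 12 + 3·x (mod 13).
For each evaluation point α_i, compute m(α_i) mod 13:
  α_1 = 12: Horner steps 3 → 9, so m(12) = 9.
  α_2 = 11: Horner steps 3 → 6, so m(11) = 6.
  α_3 = 2: Horner steps 3 → 5, so m(2) = 5.
  α_4 = 8: Horner steps 3 → 10, so m(8) = 10.
  α_5 = 7: Horner steps 3 → 7, so m(7) = 7.
Codeword c = [9, 6, 5, 10, 7] ∈ F_13^5.


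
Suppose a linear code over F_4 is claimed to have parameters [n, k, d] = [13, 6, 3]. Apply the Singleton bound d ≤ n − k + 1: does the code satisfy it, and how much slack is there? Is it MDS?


Singleton RHS = n − k + 1 = 8, slack = 5, bound satisfied, not MDS.

Singleton bound: d ≤ n − k + 1.
Here n = 13, k = 6, so n − k + 1 = 8.
Given d = 3, check d ≤ 8: YES.
Slack = (n − k + 1) − d = 5.
The code is NOT MDS (slack = 5 > 0).
Description: the claimed parameters are [13, 6, 3]_4; such a code would be non-MDS.


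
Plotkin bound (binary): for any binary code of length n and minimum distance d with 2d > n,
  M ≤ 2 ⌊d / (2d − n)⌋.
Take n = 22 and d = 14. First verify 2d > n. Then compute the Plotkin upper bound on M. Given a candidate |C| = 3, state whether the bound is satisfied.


Plotkin bound M ≤ 4; given |C| = 3 ≤ bound (satisfied).

Check applicability: 2d = 28, n = 22.
2d − n = 6 > 0, so Plotkin applies.
Compute d/(2d−n) = 14/6 ≈ 2.3333.
⌊d/(2d−n)⌋ = 2.
Plotkin bound: M ≤ 2·2 = 4.
Given |C| = 3, check: satisfied.
This |C| is below the Plotkin bound.


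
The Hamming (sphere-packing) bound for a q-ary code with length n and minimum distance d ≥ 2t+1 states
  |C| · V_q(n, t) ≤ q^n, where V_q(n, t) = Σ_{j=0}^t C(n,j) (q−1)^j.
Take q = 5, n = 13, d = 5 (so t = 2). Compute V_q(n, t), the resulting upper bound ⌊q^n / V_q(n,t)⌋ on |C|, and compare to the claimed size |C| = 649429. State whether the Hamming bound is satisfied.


V_q(n, t) = 1301, q^n = 1220703125, Hamming bound = 938280, |C| = 649429 ≤ bound (satisfied).

Step 1: Compute V_q(n, t) = Σ_{j=0}^2 C(n, j) (q−1)^j.
  j = 0: C(13,0)·(4)^0 = 1·1 = 1.
  j = 1: C(13,1)·(4)^1 = 13·4 = 52.
  j = 2: C(13,2)·(4)^2 = 78·16 = 1248.
  V_q(n, t) = 1 + 52 + 1248 = 1301.
Step 2: q^n = 5^13 = 1220703125.
Step 3: Hamming bound ⌊q^n / V_q(n,t)⌋ = ⌊1220703125/1301⌋ = 938280.
Step 4: Compare |C| = 649429 to 938280: satisfied.
The claimed |C| lies below the Hamming bound.


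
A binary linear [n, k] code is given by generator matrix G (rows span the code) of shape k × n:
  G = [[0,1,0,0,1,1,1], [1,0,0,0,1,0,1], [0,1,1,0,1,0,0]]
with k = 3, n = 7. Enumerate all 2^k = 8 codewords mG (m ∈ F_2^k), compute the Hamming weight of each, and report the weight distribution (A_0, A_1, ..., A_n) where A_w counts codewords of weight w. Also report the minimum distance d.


Weight distribution: A_0 = 1, A_3 = 4, A_4 = 3. Minimum distance d = 3.

Enumerate all 2^3 = 8 messages m ∈ F_2^3.
For each, compute codeword c = mG in F_2^7, then tally its weight.
  m = 000 → c = 0000000, weight = 0.
  m = 100 → c = 0100111, weight = 4.
  m = 010 → c = 1000101, weight = 3.
  m = 110 → c = 1100010, weight = 3.
  m = 001 → c = 0110100, weight = 3.
  m = 101 → c = 0010011, weight = 3.
  m = 011 → c = 1110001, weight = 4.
  m = 111 → c = 1010110, weight = 4.
Tally weights:
  weight 0: 1 codewords.
  weight 3: 4 codewords.
  weight 4: 3 codewords.
Minimum distance d = smallest w > 0 with A_w > 0 = 3.
Sanity: Σ A_w = 8 = 2^3 = 8 ✓.


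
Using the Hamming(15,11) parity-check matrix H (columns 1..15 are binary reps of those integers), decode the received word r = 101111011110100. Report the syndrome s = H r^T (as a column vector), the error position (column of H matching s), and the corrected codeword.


s = (1, 0, 0, 0)^T, error position = 8, corrected codeword c = 101111001110100

Compute s = H r^T mod 2 one row at a time:
  s_1 = 1 + 1 + 1 + 1 + 0 + 1 + 0 + 0 = 5 ≡ 1 (mod 2).
  s_2 = 1 + 1 + 1 + 0 + 0 + 1 + 0 + 0 = 4 ≡ 0 (mod 2).
  s_3 = 0 + 1 + 1 + 0 + 1 + 1 + 0 + 0 = 4 ≡ 0 (mod 2).
  s_4 = 1 + 1 + 1 + 0 + 1 + 1 + 1 + 0 = 6 ≡ 0 (mod 2).
s = (1, 0, 0, 0)^T — this equals column 8 of H (binary 1000), so error is at position 8.
Correct: flip bit 8 of r = 101111011110100 to get c = 101111001110100.


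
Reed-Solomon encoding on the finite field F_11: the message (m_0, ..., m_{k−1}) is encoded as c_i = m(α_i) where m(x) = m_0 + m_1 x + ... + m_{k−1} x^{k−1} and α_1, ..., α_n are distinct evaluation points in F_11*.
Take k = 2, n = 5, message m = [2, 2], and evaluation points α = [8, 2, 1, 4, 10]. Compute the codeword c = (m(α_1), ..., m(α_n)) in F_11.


c = [7, 6, 4, 10, 0]

Message polynomial: m(x) = 2 + 2·x (mod 11).
For each evaluation point α_i, compute m(α_i) mod 11:
  α_1 = 8: Horner steps 2 → 7, so m(8) = 7.
  α_2 = 2: Horner steps 2 → 6, so m(2) = 6.
  α_3 = 1: Horner steps 2 → 4, so m(1) = 4.
  α_4 = 4: Horner steps 2 → 10, so m(4) = 10.
  α_5 = 10: Horner steps 2 → 0, so m(10) = 0.
Codeword c = [7, 6, 4, 10, 0] ∈ F_11^5.


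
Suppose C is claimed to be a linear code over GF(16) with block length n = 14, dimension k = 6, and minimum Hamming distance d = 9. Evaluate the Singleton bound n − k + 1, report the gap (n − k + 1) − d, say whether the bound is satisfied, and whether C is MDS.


Singleton RHS = n − k + 1 = 9, slack = 0, bound satisfied, MDS.

Singleton bound: d ≤ n − k + 1.
Here n = 14, k = 6, so n − k + 1 = 9.
Given d = 9, check d ≤ 9: YES.
Slack = (n − k + 1) − d = 0.
The code is MDS (slack = 0).
Description: the claimed parameters are [14, 6, 9]_16; such a code would be MDS (meets Singleton bound).


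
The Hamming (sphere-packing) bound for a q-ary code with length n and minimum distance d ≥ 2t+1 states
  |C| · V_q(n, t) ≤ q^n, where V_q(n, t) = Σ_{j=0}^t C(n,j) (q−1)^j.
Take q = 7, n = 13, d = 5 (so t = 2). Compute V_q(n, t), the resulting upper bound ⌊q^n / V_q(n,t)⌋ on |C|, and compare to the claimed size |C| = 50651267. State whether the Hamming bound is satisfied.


V_q(n, t) = 2887, q^n = 96889010407, Hamming bound = 33560446, |C| = 50651267 > bound (violated).

Step 1: Compute V_q(n, t) = Σ_{j=0}^2 C(n, j) (q−1)^j.
  j = 0: C(13,0)·(6)^0 = 1·1 = 1.
  j = 1: C(13,1)·(6)^1 = 13·6 = 78.
  j = 2: C(13,2)·(6)^2 = 78·36 = 2808.
  V_q(n, t) = 1 + 78 + 2808 = 2887.
Step 2: q^n = 7^13 = 96889010407.
Step 3: Hamming bound ⌊q^n / V_q(n,t)⌋ = ⌊96889010407/2887⌋ = 33560446.
Step 4: Compare |C| = 50651267 to 33560446: violated.
The claimed |C| lies above the Hamming bound, so no 7-ary code of length 13 with d ≥ 5 can have 50651267 codewords.


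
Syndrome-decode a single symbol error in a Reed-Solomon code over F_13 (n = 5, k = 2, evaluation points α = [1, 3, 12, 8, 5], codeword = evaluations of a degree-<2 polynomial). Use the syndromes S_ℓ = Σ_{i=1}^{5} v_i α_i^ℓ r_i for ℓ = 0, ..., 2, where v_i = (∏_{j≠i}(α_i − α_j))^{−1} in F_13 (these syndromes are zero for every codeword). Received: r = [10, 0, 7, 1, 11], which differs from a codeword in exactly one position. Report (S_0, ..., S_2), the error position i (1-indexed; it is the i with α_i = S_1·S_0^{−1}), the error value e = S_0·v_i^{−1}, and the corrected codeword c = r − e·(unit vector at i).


S = (5, 12, 8), error at position 5, error magnitude e = 8, c = [10, 0, 7, 1, 3].

Step 1: column multipliers v_i = (∏_{j≠i}(α_i − α_j))^{−1} mod 13.
  i = 1 (α = 1): (1−3)(1−12)(1−8)(1−5) = (−2)·(−11)·(−7)·(−4) = 616 ≡ 5, so v_1 = 5^{−1} = 8 (mod 13).
  i = 2 (α = 3): (3−1)(3−12)(3−8)(3−5) = 2·(−9)·(−5)·(−2) = −180 ≡ 2, so v_2 = 2^{−1} = 7 (mod 13).
  i = 3 (α = 12): (12−1)(12−3)(12−8)(12−5) = 11·9·4·7 = 2772 ≡ 3, so v_3 = 3^{−1} = 9 (mod 13).
  i = 4 (α = 8): (8−1)(8−3)(8−12)(8−5) = 7·5·(−4)·3 = −420 ≡ 9, so v_4 = 9^{−1} = 3 (mod 13).
  i = 5 (α = 5): (5−1)(5−3)(5−12)(5−8) = 4·2·(−7)·(−3) = 168 ≡ 12, so v_5 = 12^{−1} = 12 (mod 13).
  v = [8, 7, 9, 3, 12].
Step 2: syndromes of r = [10, 0, 7, 1, 11] (all sums mod 13).
  S_0 = Σ v_i r_i = 8·10 + 7·0 + 9·7 + 3·1 + 12·11 = 278 ≡ 5.
  S_1 = Σ v_i α_i r_i = 8·1·10 + 7·3·0 + 9·12·7 + 3·8·1 + 12·5·11 = 1520 ≡ 12.
  α_i^2 mod 13 = [1, 9, 1, 12, 12].
  S_2 = Σ v_i α_i^2 r_i = 8·1·10 + 7·9·0 + 9·1·7 + 3·12·1 + 12·12·11 = 1763 ≡ 8.
  S = (5, 12, 8) ≠ 0, so r is not a codeword (an error is present).
Step 3: locate the error. For a single error e at position i, S_ℓ = v_i·e·α_i^ℓ, so α_err = S_1/S_0.
  S_0^{−1} = 5^{−1} = 8 (mod 13), so α_err = 12·8 = 96 ≡ 5 = α_5. Error position i = 5.
  Consistency check: S_2/S_1 = 8·12 = 96 ≡ 5 = α_err ✓ (single-error assumption holds).
Step 4: error magnitude e = S_0/v_5 = S_0·∏_{j≠5}(α_5 − α_j) = 5·12 = 60 ≡ 8 (mod 13).
Step 5: correct position 5: c_5 = r_5 − e = 11 − 8 ≡ 3 (mod 13). Hence c = [10, 0, 7, 1, 3].
  Check: interpolating c through the α_i gives m(x) = 2 + 8·x (degree < 2) with m(α_i) = c_i for every i, so c is indeed a codeword.


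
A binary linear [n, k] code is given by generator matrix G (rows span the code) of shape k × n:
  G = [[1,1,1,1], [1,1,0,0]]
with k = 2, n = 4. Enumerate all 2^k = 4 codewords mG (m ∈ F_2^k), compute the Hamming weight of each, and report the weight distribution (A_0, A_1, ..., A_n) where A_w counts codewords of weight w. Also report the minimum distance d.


Weight distribution: A_0 = 1, A_2 = 2, A_4 = 1. Minimum distance d = 2.

Enumerate all 2^2 = 4 messages m ∈ F_2^2.
For each, compute codeword c = mG in F_2^4, then tally its weight.
  m = 00 → c = 0000, weight = 0.
  m = 10 → c = 1111, weight = 4.
  m = 01 → c = 1100, weight = 2.
  m = 11 → c = 0011, weight = 2.
Tally weights:
  weight 0: 1 codewords.
  weight 2: 2 codewords.
  weight 4: 1 codewords.
Minimum distance d = smallest w > 0 with A_w > 0 = 2.
Sanity: Σ A_w = 4 = 2^2 = 4 ✓.


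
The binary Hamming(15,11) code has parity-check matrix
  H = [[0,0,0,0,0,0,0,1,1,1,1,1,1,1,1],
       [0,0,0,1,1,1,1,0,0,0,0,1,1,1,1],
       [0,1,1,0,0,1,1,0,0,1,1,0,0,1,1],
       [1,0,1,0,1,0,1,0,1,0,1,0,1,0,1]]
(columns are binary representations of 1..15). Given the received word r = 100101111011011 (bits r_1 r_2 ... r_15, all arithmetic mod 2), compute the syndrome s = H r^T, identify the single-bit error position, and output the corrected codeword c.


s = (0, 0, 1, 1)^T, error position = 3, corrected codeword c = 101101111011011

Compute s = H r^T mod 2 one row at a time:
  s_1 = 1 + 1 + 0 + 1 + 1 + 0 + 1 + 1 = 6 ≡ 0 (mod 2).
  s_2 = 1 + 0 + 1 + 1 + 1 + 0 + 1 + 1 = 6 ≡ 0 (mod 2).
  s_3 = 0 + 0 + 1 + 1 + 0 + 1 + 1 + 1 = 5 ≡ 1 (mod 2).
  s_4 = 1 + 0 + 0 + 1 + 1 + 1 + 0 + 1 = 5 ≡ 1 (mod 2).
s = (0, 0, 1, 1)^T — this equals column 3 of H (binary 0011), so error is at position 3.
Correct: flip bit 3 of r = 100101111011011 to get c = 101101111011011.


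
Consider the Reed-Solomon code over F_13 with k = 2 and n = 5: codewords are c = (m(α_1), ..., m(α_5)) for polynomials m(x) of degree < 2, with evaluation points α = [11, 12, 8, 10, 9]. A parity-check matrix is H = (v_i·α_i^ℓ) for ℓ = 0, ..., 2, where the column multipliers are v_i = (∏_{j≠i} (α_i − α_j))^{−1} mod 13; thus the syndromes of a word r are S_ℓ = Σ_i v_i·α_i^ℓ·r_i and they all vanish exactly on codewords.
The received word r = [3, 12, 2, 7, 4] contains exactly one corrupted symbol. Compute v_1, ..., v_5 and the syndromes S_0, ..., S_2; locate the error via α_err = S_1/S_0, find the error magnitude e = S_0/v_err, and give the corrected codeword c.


S = (12, 4, 10), error at position 5, error magnitude e = 6, c = [3, 12, 2, 7, 11].

Step 1: column multipliers v_i = (∏_{j≠i}(α_i − α_j))^{−1} mod 13.
  i = 1 (α = 11): (11−12)(11−8)(11−10)(11−9) = (−1)·3·1·2 = −6 ≡ 7, so v_1 = 7^{−1} = 2 (mod 13).
  i = 2 (α = 12): (12−11)(12−8)(12−10)(12−9) = 1·4·2·3 = 24 ≡ 11, so v_2 = 11^{−1} = 6 (mod 13).
  i = 3 (α = 8): (8−11)(8−12)(8−10)(8−9) = (−3)·(−4)·(−2)·(−1) = 24 ≡ 11, so v_3 = 11^{−1} = 6 (mod 13).
  i = 4 (α = 10): (10−11)(10−12)(10−8)(10−9) = (−1)·(−2)·2·1 = 4 ≡ 4, so v_4 = 4^{−1} = 10 (mod 13).
  i = 5 (α = 9): (9−11)(9−12)(9−8)(9−10) = (−2)·(−3)·1·(−1) = −6 ≡ 7, so v_5 = 7^{−1} = 2 (mod 13).
  v = [2, 6, 6, 10, 2].
Step 2: syndromes of r = [3, 12, 2, 7, 4] (all sums mod 13).
  S_0 = Σ v_i r_i = 2·3 + 6·12 + 6·2 + 10·7 + 2·4 = 168 ≡ 12.
  S_1 = Σ v_i α_i r_i = 2·11·3 + 6·12·12 + 6·8·2 + 10·10·7 + 2·9·4 = 1798 ≡ 4.
  α_i^2 mod 13 = [4, 1, 12, 9, 3].
  S_2 = Σ v_i α_i^2 r_i = 2·4·3 + 6·1·12 + 6·12·2 + 10·9·7 + 2·3·4 = 894 ≡ 10.
  S = (12, 4, 10) ≠ 0, so r is not a codeword (an error is present).
Step 3: locate the error. For a single error e at position i, S_ℓ = v_i·e·α_i^ℓ, so α_err = S_1/S_0.
  S_0^{−1} = 12^{−1} = 12 (mod 13), so α_err = 4·12 = 48 ≡ 9 = α_5. Error position i = 5.
  Consistency check: S_2/S_1 = 10·10 = 100 ≡ 9 = α_err ✓ (single-error assumption holds).
Step 4: error magnitude e = S_0/v_5 = S_0·∏_{j≠5}(α_5 − α_j) = 12·7 = 84 ≡ 6 (mod 13).
Step 5: correct position 5: c_5 = r_5 − e = 4 − 6 ≡ 11 (mod 13). Hence c = [3, 12, 2, 7, 11].
  Check: interpolating c through the α_i gives m(x) = 8 + 9·x (degree < 2) with m(α_i) = c_i for every i, so c is indeed a codeword.


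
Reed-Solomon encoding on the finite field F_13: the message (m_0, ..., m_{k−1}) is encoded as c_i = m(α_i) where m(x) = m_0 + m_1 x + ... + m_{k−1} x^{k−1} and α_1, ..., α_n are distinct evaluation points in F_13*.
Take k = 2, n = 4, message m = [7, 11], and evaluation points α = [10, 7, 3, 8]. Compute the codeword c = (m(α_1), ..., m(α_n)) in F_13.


c = [0, 6, 1, 4]

Message polynomial: m(x) = 7 + 11·x (mod 13).
For each evaluation point α_i, compute m(α_i) mod 13:
  α_1 = 10: Horner steps 11 → 0, so m(10) = 0.
  α_2 = 7: Horner steps 11 → 6, so m(7) = 6.
  α_3 = 3: Horner steps 11 → 1, so m(3) = 1.
  α_4 = 8: Horner steps 11 → 4, so m(8) = 4.
Codeword c = [0, 6, 1, 4] ∈ F_13^4.


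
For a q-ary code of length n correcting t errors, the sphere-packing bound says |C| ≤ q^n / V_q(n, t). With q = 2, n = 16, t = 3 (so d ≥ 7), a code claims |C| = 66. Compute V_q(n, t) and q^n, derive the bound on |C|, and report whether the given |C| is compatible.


V_q(n, t) = 697, q^n = 65536, Hamming bound = 94, |C| = 66 ≤ bound (satisfied).

Step 1: Compute V_q(n, t) = Σ_{j=0}^3 C(n, j) (q−1)^j.
  j = 0: C(16,0)·(1)^0 = 1·1 = 1.
  j = 1: C(16,1)·(1)^1 = 16·1 = 16.
  j = 2: C(16,2)·(1)^2 = 120·1 = 120.
  j = 3: C(16,3)·(1)^3 = 560·1 = 560.
  V_q(n, t) = 1 + 16 + 120 + 560 = 697.
Step 2: q^n = 2^16 = 65536.
Step 3: Hamming bound ⌊q^n / V_q(n,t)⌋ = ⌊65536/697⌋ = 94.
Step 4: Compare |C| = 66 to 94: satisfied.
The claimed |C| lies below the Hamming bound.


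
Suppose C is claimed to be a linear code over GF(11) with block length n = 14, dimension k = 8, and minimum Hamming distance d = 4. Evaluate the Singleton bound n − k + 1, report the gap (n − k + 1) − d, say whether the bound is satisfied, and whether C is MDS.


Singleton RHS = n − k + 1 = 7, slack = 3, bound satisfied, not MDS.

Singleton bound: d ≤ n − k + 1.
Here n = 14, k = 8, so n − k + 1 = 7.
Given d = 4, check d ≤ 7: YES.
Slack = (n − k + 1) − d = 3.
The code is NOT MDS (slack = 3 > 0).
Description: the claimed parameters are [14, 8, 4]_11; such a code would be non-MDS.


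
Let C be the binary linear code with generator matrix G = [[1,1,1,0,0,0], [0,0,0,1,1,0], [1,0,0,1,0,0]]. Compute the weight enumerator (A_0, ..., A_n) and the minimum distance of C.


Weight distribution: A_0 = 1, A_2 = 3, A_3 = 3, A_5 = 1. Minimum distance d = 2.

Enumerate all 2^3 = 8 messages m ∈ F_2^3.
For each, compute codeword c = mG in F_2^6, then tally its weight.
  m = 000 → c = 000000, weight = 0.
  m = 100 → c = 111000, weight = 3.
  m = 010 → c = 000110, weight = 2.
  m = 110 → c = 111110, weight = 5.
  m = 001 → c = 100100, weight = 2.
  m = 101 → c = 011100, weight = 3.
  m = 011 → c = 100010, weight = 2.
  m = 111 → c = 011010, weight = 3.
Tally weights:
  weight 0: 1 codewords.
  weight 2: 3 codewords.
  weight 3: 3 codewords.
  weight 5: 1 codewords.
Minimum distance d = smallest w > 0 with A_w > 0 = 2.
Sanity: Σ A_w = 8 = 2^3 = 8 ✓.


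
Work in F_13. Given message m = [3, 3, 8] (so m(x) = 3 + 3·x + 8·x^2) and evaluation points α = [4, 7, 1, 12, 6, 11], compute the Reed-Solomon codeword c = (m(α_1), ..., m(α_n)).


c = [0, 0, 1, 8, 10, 3]

Message polynomial: m(x) = 3 + 3·x + 8·x^2 (mod 13).
For each evaluation point α_i, compute m(α_i) mod 13:
  α_1 = 4: Horner steps 8 → 9 → 0, so m(4) = 0.
  α_2 = 7: Horner steps 8 → 7 → 0, so m(7) = 0.
  α_3 = 1: Horner steps 8 → 11 → 1, so m(1) = 1.
  α_4 = 12: Horner steps 8 → 8 → 8, so m(12) = 8.
  α_5 = 6: Horner steps 8 → 12 → 10, so m(6) = 10.
  α_6 = 11: Horner steps 8 → 0 → 3, so m(11) = 3.
Codeword c = [0, 0, 1, 8, 10, 3] ∈ F_13^6.


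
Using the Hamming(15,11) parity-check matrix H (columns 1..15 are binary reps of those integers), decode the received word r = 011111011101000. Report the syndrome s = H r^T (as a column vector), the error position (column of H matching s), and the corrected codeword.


s = (0, 0, 0, 1)^T, error position = 1, corrected codeword c = 111111011101000

Compute s = H r^T mod 2 one row at a time:
  s_1 = 1 + 1 + 1 + 0 + 1 + 0 + 0 + 0 = 4 ≡ 0 (mod 2).
  s_2 = 1 + 1 + 1 + 0 + 1 + 0 + 0 + 0 = 4 ≡ 0 (mod 2).
  s_3 = 1 + 1 + 1 + 0 + 1 + 0 + 0 + 0 = 4 ≡ 0 (mod 2).
  s_4 = 0 + 1 + 1 + 0 + 1 + 0 + 0 + 0 = 3 ≡ 1 (mod 2).
s = (0, 0, 0, 1)^T — this equals column 1 of H (binary 0001), so error is at position 1.
Correct: flip bit 1 of r = 011111011101000 to get c = 111111011101000.


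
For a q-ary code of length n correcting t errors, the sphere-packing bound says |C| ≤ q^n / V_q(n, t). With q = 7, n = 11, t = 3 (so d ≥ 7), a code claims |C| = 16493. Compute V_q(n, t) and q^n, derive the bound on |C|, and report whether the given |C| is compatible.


V_q(n, t) = 37687, q^n = 1977326743, Hamming bound = 52467, |C| = 16493 ≤ bound (satisfied).

Step 1: Compute V_q(n, t) = Σ_{j=0}^3 C(n, j) (q−1)^j.
  j = 0: C(11,0)·(6)^0 = 1·1 = 1.
  j = 1: C(11,1)·(6)^1 = 11·6 = 66.
  j = 2: C(11,2)·(6)^2 = 55·36 = 1980.
  j = 3: C(11,3)·(6)^3 = 165·216 = 35640.
  V_q(n, t) = 1 + 66 + 1980 + 35640 = 37687.
Step 2: q^n = 7^11 = 1977326743.
Step 3: Hamming bound ⌊q^n / V_q(n,t)⌋ = ⌊1977326743/37687⌋ = 52467.
Step 4: Compare |C| = 16493 to 52467: satisfied.
The claimed |C| lies below the Hamming bound.


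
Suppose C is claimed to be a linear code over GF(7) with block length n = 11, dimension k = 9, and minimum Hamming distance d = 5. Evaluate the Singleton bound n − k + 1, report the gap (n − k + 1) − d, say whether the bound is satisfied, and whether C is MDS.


Singleton RHS = n − k + 1 = 3, slack = -2, bound violated (no such code; not MDS).

Singleton bound: d ≤ n − k + 1.
Here n = 11, k = 9, so n − k + 1 = 3.
Given d = 5, check d ≤ 3: NO.
Slack = (n − k + 1) − d = -2.
The slack is negative: d = 5 exceeds n − k + 1 = 3 by 2, so the Singleton bound is violated and no linear [11, 9, 5]_7 code can exist. In particular it is not MDS (MDS requires d = n − k + 1 exactly).
Description: the claimed parameters are [11, 9, 5]_7; such a code would be impossible (violates the Singleton bound).


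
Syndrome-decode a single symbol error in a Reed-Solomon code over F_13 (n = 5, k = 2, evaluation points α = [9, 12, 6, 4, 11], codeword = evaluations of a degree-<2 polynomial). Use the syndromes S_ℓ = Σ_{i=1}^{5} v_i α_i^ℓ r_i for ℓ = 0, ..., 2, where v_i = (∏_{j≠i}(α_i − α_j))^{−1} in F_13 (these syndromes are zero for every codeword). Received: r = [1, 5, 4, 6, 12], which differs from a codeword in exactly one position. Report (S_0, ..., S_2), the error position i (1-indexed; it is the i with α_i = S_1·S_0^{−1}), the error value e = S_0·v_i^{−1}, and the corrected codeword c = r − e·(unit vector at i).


S = (7, 6, 7), error at position 2, error magnitude e = 7, c = [1, 11, 4, 6, 12].

Step 1: column multipliers v_i = (∏_{j≠i}(α_i − α_j))^{−1} mod 13.
  i = 1 (α = 9): (9−12)(9−6)(9−4)(9−11) = (−3)·3·5·(−2) = 90 ≡ 12, so v_1 = 12^{−1} = 12 (mod 13).
  i = 2 (α = 12): (12−9)(12−6)(12−4)(12−11) = 3·6·8·1 = 144 ≡ 1, so v_2 = 1^{−1} = 1 (mod 13).
  i = 3 (α = 6): (6−9)(6−12)(6−4)(6−11) = (−3)·(−6)·2·(−5) = −180 ≡ 2, so v_3 = 2^{−1} = 7 (mod 13).
  i = 4 (α = 4): (4−9)(4−12)(4−6)(4−11) = (−5)·(−8)·(−2)·(−7) = 560 ≡ 1, so v_4 = 1^{−1} = 1 (mod 13).
  i = 5 (α = 11): (11−9)(11−12)(11−6)(11−4) = 2·(−1)·5·7 = −70 ≡ 8, so v_5 = 8^{−1} = 5 (mod 13).
  v = [12, 1, 7, 1, 5].
Step 2: syndromes of r = [1, 5, 4, 6, 12] (all sums mod 13).
  S_0 = Σ v_i r_i = 12·1 + 1·5 + 7·4 + 1·6 + 5·12 = 111 ≡ 7.
  S_1 = Σ v_i α_i r_i = 12·9·1 + 1·12·5 + 7·6·4 + 1·4·6 + 5·11·12 = 1020 ≡ 6.
  α_i^2 mod 13 = [3, 1, 10, 3, 4].
  S_2 = Σ v_i α_i^2 r_i = 12·3·1 + 1·1·5 + 7·10·4 + 1·3·6 + 5·4·12 = 579 ≡ 7.
  S = (7, 6, 7) ≠ 0, so r is not a codeword (an error is present).
Step 3: locate the error. For a single error e at position i, S_ℓ = v_i·e·α_i^ℓ, so α_err = S_1/S_0.
  S_0^{−1} = 7^{−1} = 2 (mod 13), so α_err = 6·2 = 12 ≡ 12 = α_2. Error position i = 2.
  Consistency check: S_2/S_1 = 7·11 = 77 ≡ 12 = α_err ✓ (single-error assumption holds).
Step 4: error magnitude e = S_0/v_2 = S_0·∏_{j≠2}(α_2 − α_j) = 7·1 = 7 ≡ 7 (mod 13).
Step 5: correct position 2: c_2 = r_2 − e = 5 − 7 ≡ 11 (mod 13). Hence c = [1, 11, 4, 6, 12].
  Check: interpolating c through the α_i gives m(x) = 10 + 12·x (degree < 2) with m(α_i) = c_i for every i, so c is indeed a codeword.
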